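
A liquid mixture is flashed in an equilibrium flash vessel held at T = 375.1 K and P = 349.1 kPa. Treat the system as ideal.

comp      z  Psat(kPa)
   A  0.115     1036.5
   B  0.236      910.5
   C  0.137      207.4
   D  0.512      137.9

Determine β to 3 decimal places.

Raoult's law: Kᵢ = Pᵢˢᵃᵗ/P = Pᵢˢᵃᵗ/349.1.
  K_A = 1036.5/349.1 = 2.96906, K_B = 910.5/349.1 = 2.60814, K_C = 207.4/349.1 = 0.59410, K_D = 137.9/349.1 = 0.39502
Newton iteration, β⁰ = 0.5:
  β = 0.500: g = -0.1894, g' = -0.721 → β = 0.237
  β = 0.237: g = 0.0057, g' = -0.810 → β = 0.244
  β = 0.244: g = 0.0000, g' = -0.804 → β = 0.245
Converged at β = 0.245.

β = 0.245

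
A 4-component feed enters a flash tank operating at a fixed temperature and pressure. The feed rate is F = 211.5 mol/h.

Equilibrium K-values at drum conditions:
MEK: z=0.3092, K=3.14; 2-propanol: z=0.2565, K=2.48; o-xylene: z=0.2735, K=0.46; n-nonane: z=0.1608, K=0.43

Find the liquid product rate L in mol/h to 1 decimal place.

L = 45.4 mol/h

Let ψ = V/F and solve Σ zᵢ(Kᵢ−1)/(1+ψ(Kᵢ−1)) = 0.
g(0) = ΣzᵢKᵢ − 1 = 0.8020 and g(1) = 1 − Σzᵢ/Kᵢ = -0.1704, so a root lies in (0, 1).
Iterate (Newton) starting at ψ = 0.5:
  ψ = 0.5000: g = 0.20732, g' = -0.7679 → ψ = 0.7700
  ψ = 0.7700: g = 0.01118, g' = -0.7243 → ψ = 0.7854
Converged at ψ = 0.7854.
Then V = ψ·F = 0.7854·211.5 = 166.1 mol/h and L = F − V = 45.4 mol/h.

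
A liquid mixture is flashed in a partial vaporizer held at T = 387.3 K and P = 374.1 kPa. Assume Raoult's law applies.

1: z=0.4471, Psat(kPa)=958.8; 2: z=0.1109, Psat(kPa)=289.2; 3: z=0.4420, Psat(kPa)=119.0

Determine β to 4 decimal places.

Raoult's law: Kᵢ = Pᵢˢᵃᵗ/P = Pᵢˢᵃᵗ/374.1.
  K_1 = 958.8/374.1 = 2.562951, K_2 = 289.2/374.1 = 0.773055, K_3 = 119.0/374.1 = 0.318097
Let β = V/F and solve Σ zᵢ(Kᵢ−1)/(1+β(Kᵢ−1)) = 0.
Check two-phase: ΣzᵢKᵢ = 1.3722 > 1 and Σzᵢ/Kᵢ = 1.7074 > 1, so g(0) = 0.3722 > 0 and g(1) = -0.7074 < 0.
Iterate (Newton) starting at β = 0.54:
  β = 0.5400: g = -0.12680, g' = -0.8435 → β = 0.3897
  β = 0.3897: g = -0.00380, g' = -0.8099 → β = 0.3850
Converged at β = 0.3850.

β = 0.3850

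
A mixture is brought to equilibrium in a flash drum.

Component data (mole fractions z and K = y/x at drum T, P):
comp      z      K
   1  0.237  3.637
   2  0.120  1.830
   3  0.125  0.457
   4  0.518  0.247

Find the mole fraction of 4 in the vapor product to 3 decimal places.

Rachford–Rice: g(ψ) = Σ zᵢ(Kᵢ−1)/(1+ψ(Kᵢ−1)) = 0.
Feasibility: ΣzᵢKᵢ = 1.267, Σzᵢ/Kᵢ = 2.501 — both > 1, two phases present.
Newton iteration, ψ⁰ = 0.5:
  ψ = 0.500: g = -0.3788, g' = -1.173 → ψ = 0.177
  ψ = 0.177: g = -0.0122, g' = -1.265 → ψ = 0.167
Converged at ψ = 0.167.
Compositions from xᵢ = zᵢ/(1+ψ(Kᵢ−1)), yᵢ = Kᵢxᵢ:
  1: x = 0.164, y = 0.598
  2: x = 0.105, y = 0.193
  3: x = 0.138, y = 0.063
  4: x = 0.593, y = 0.146

y_4 = 0.146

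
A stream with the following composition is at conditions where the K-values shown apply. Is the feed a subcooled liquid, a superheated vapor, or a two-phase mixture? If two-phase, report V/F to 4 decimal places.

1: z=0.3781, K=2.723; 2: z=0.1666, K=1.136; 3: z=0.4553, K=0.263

two-phase, V/F = 0.3228

ΣzᵢKᵢ = 1.3386; Σzᵢ/Kᵢ = 2.0167.
Both exceed 1, so a two-phase solution exists.
Let ψ = V/F and solve Σ zᵢ(Kᵢ−1)/(1+ψ(Kᵢ−1)) = 0.
Iterate (Newton) starting at ψ = 0.41:
  ψ = 0.4100: g = -0.07762, g' = -0.8961 → ψ = 0.3234
  ψ = 0.3234: g = -0.00048, g' = -0.8920 → ψ = 0.3228
Converged at ψ = 0.3228.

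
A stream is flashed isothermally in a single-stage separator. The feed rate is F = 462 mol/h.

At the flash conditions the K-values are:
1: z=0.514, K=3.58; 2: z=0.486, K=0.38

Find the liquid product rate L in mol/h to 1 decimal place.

L = 166.0 mol/h

Rachford–Rice: g(β) = Σ zᵢ(Kᵢ−1)/(1+β(Kᵢ−1)) = 0.
Check two-phase: ΣzᵢKᵢ = 2.025 > 1 and Σzᵢ/Kᵢ = 1.423 > 1, so g(0) = 1.025 > 0 and g(1) = -0.423 < 0.
Iterate (Newton) starting at β = 0.5:
  β = 0.500: g = 0.1424, g' = -1.045 → β = 0.636
  β = 0.636: g = 0.0044, g' = -1.000 → β = 0.641
Converged at β = 0.641.
Then V = β·F = 0.6407·462 = 296.0 mol/h and L = F − V = 166.0 mol/h.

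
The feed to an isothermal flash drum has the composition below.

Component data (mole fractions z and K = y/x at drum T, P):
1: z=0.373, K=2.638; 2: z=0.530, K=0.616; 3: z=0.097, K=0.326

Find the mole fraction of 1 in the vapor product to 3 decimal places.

Material balance + equilibrium reduce to Σ zᵢ(Kᵢ−1)/(1+V/F(Kᵢ−1)) = 0.
Check two-phase: ΣzᵢKᵢ = 1.342 > 1 and Σzᵢ/Kᵢ = 1.299 > 1, so g(0) = 0.342 > 0 and g(1) = -0.299 < 0.
Newton–Raphson from V/F = 0.44:
  V/F = 0.440: g = 0.0172, g' = -0.540 → V/F = 0.472
Converged at V/F = 0.472.
Compositions from xᵢ = zᵢ/(1+V/F(Kᵢ−1)), yᵢ = Kᵢxᵢ:
  1: x = 0.210, y = 0.555
  2: x = 0.647, y = 0.399
  3: x = 0.142, y = 0.046

y_1 = 0.555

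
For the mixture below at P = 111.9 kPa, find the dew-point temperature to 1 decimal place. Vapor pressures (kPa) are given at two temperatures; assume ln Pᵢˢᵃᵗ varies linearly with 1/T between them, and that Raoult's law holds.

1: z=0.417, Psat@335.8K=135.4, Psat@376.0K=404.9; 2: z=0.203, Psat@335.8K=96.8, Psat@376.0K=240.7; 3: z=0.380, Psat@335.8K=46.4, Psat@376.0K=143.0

T = 349.7 K

Dew-point temperature: Σzᵢ·P/Pᵢˢᵃᵗ(T) = 1. Interpolate ln Pᵢˢᵃᵗ = aᵢ + bᵢ/T.
  T = 335.8 K: ΣzᵢP/Pᵢˢᵃᵗ = 1.4957
  T = 376.0 K: ΣzᵢP/Pᵢˢᵃᵗ = 0.5070
  T = 355.9 K: ΣzᵢP/Pᵢˢᵃᵗ = 0.8439
  T = 345.9 K: ΣzᵢP/Pᵢˢᵃᵗ = 1.1124
  T = 350.9 K: ΣzᵢP/Pᵢˢᵃᵗ = 0.9670
  T = 348.4 K: ΣzᵢP/Pᵢˢᵃᵗ = 1.0366
Interpolating between 348.4 K and 350.9 K gives T ≈ 349.7 K.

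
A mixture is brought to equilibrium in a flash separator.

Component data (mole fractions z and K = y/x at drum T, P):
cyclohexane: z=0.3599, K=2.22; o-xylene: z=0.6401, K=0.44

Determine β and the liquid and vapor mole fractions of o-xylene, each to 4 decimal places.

β = 0.1180, x_o-xylene = 0.6854, y_o-xylene = 0.3016

Rachford–Rice: g(β) = Σ zᵢ(Kᵢ−1)/(1+β(Kᵢ−1)) = 0.
Feasibility: ΣzᵢKᵢ = 1.0806, Σzᵢ/Kᵢ = 1.6169 — both > 1, two phases present.
Binary case is linear: z₁(K₁−1)(1+β(K₂−1)) + z₂(K₂−1)(1+β(K₁−1)) = 0
⇒ β = [z₁(K₁−1)+z₂(K₂−1)] / [−(K₁−1)(K₂−1)] = 0.08062/0.68320 = 0.1180
Compositions from xᵢ = zᵢ/(1+β(Kᵢ−1)), yᵢ = Kᵢxᵢ:
  cyclohexane: x = 0.3146, y = 0.6984
  o-xylene: x = 0.6854, y = 0.3016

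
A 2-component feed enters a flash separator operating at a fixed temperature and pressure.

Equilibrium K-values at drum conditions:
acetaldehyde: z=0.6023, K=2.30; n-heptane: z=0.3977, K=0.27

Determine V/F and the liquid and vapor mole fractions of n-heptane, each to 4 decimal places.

Iterate (Newton) starting at V/F = 0.51:
  V/F = 0.5100: g = 0.00831, g' = -0.9060 → V/F = 0.5192
  V/F = 0.5192: g = -0.00003, g' = -0.9124 → V/F = 0.5191
Converged at V/F = 0.5191.
Compositions from xᵢ = zᵢ/(1+V/F(Kᵢ−1)), yᵢ = Kᵢxᵢ:
  acetaldehyde: x = 0.3596, y = 0.8271
  n-heptane: x = 0.6404, y = 0.1729

V/F = 0.5191, x_n-heptane = 0.6404, y_n-heptane = 0.1729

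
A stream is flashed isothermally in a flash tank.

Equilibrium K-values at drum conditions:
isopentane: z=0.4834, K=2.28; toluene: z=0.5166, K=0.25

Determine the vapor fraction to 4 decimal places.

ψ = 0.2409

Material balance + equilibrium reduce to Σ zᵢ(Kᵢ−1)/(1+ψ(Kᵢ−1)) = 0.
g(0) = ΣzᵢKᵢ − 1 = 0.2313 and g(1) = 1 − Σzᵢ/Kᵢ = -1.2784, so a root lies in (0, 1).
Binary case is linear: z₁(K₁−1)(1+ψ(K₂−1)) + z₂(K₂−1)(1+ψ(K₁−1)) = 0
⇒ ψ = [z₁(K₁−1)+z₂(K₂−1)] / [−(K₁−1)(K₂−1)] = 0.23130/0.96000 = 0.2409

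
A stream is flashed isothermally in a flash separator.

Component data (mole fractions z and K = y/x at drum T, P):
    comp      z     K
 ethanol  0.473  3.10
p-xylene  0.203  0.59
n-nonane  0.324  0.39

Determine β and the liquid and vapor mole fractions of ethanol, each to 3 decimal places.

β = 0.623, x_ethanol = 0.205, y_ethanol = 0.635

Iterate (Newton) starting at β = 0.57:
  β = 0.570: g = 0.0405, g' = -0.774 → β = 0.622
  β = 0.622: g = 0.0002, g' = -0.767 → β = 0.623
Converged at β = 0.623.
Compositions from xᵢ = zᵢ/(1+β(Kᵢ−1)), yᵢ = Kᵢxᵢ:
  ethanol: x = 0.205, y = 0.635
  p-xylene: x = 0.273, y = 0.161
  n-nonane: x = 0.522, y = 0.204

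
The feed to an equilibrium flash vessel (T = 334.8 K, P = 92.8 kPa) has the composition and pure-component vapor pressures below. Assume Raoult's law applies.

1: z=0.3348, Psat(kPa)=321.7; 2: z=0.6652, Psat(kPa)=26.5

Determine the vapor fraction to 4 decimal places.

Raoult's law: Kᵢ = Pᵢˢᵃᵗ/P = Pᵢˢᵃᵗ/92.8.
  K_1 = 321.7/92.8 = 3.466595, K_2 = 26.5/92.8 = 0.285560
Material balance + equilibrium reduce to Σ zᵢ(Kᵢ−1)/(1+ψ(Kᵢ−1)) = 0.
Feasibility: ΣzᵢKᵢ = 1.3506, Σzᵢ/Kᵢ = 2.4260 — both > 1, two phases present.
Binary case is linear: z₁(K₁−1)(1+ψ(K₂−1)) + z₂(K₂−1)(1+ψ(K₁−1)) = 0
⇒ ψ = [z₁(K₁−1)+z₂(K₂−1)] / [−(K₁−1)(K₂−1)] = 0.35057/1.76223 = 0.1989

ψ = 0.1989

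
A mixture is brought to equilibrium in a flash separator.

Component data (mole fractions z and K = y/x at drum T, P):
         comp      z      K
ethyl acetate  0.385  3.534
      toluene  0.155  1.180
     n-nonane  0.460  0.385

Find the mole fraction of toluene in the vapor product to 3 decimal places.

Newton–Raphson from ψ = 0.5:
  ψ = 0.500: g = 0.0474, g' = -0.848 → ψ = 0.556
  ψ = 0.556: g = 0.0005, g' = -0.832 → ψ = 0.557
Converged at ψ = 0.557.
Compositions from xᵢ = zᵢ/(1+ψ(Kᵢ−1)), yᵢ = Kᵢxᵢ:
  ethyl acetate: x = 0.160, y = 0.564
  toluene: x = 0.141, y = 0.166
  n-nonane: x = 0.699, y = 0.269

y_toluene = 0.166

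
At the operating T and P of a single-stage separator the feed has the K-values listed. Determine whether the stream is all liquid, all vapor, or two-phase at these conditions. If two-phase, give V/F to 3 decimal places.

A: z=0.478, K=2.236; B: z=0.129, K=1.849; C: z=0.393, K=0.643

all vapor

ΣzᵢKᵢ = 1.560; Σzᵢ/Kᵢ = 0.895.
Since Σzᵢ/Kᵢ < 1 the mixture is above its dew point — single vapor phase.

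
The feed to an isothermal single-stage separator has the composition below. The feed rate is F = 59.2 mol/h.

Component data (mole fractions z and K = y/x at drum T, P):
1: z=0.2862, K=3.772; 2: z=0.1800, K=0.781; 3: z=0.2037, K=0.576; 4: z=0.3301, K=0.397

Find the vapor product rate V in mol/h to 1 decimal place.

Let β = V/F and solve Σ zᵢ(Kᵢ−1)/(1+β(Kᵢ−1)) = 0.
Check two-phase: ΣzᵢKᵢ = 1.4685 > 1 and Σzᵢ/Kᵢ = 1.4915 > 1, so g(0) = 0.4685 > 0 and g(1) = -0.4915 < 0.
Newton–Raphson from β = 0.5:
  β = 0.5000: g = -0.10634, g' = -0.7022 → β = 0.3486
  β = 0.3486: g = 0.00745, g' = -0.8218 → β = 0.3576
  β = 0.3576: g = 0.00005, g' = -0.8107 → β = 0.3577
Converged at β = 0.3577.
Then V = β·F = 0.3577·59.2 = 21.2 mol/h and L = F − V = 38.0 mol/h.

V = 21.2 mol/h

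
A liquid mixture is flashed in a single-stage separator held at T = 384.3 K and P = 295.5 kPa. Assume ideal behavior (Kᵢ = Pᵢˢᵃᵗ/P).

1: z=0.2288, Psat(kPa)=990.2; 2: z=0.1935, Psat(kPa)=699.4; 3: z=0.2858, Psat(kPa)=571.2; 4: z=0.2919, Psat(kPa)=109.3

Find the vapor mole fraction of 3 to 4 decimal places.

y_3 = 0.2984

Raoult's law: Kᵢ = Pᵢˢᵃᵗ/P = Pᵢˢᵃᵗ/295.5.
  K_1 = 990.2/295.5 = 3.350931, K_2 = 699.4/295.5 = 2.366836, K_3 = 571.2/295.5 = 1.932995, K_4 = 109.3/295.5 = 0.369882
Iterate (Newton) starting at β = 0.5:
  β = 0.5000: g = 0.31766, g' = -0.7575 → β = 0.9194
  β = 0.9194: g = -0.00632, g' = -0.9245 → β = 0.9125
Converged at β = 0.9125.
Compositions from xᵢ = zᵢ/(1+β(Kᵢ−1)), yᵢ = Kᵢxᵢ:
  1: x = 0.0727, y = 0.2438
  2: x = 0.0861, y = 0.2038
  3: x = 0.1544, y = 0.2984
  4: x = 0.6868, y = 0.2540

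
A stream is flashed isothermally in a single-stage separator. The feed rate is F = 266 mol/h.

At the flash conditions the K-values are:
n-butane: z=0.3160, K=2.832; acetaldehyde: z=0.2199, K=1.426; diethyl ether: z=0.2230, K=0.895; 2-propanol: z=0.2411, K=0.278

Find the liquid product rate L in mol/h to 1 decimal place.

L = 99.1 mol/h

Rachford–Rice: g(ψ) = Σ zᵢ(Kᵢ−1)/(1+ψ(Kᵢ−1)) = 0.
Feasibility: ΣzᵢKᵢ = 1.4751, Σzᵢ/Kᵢ = 1.3822 — both > 1, two phases present.
Newton iteration, ψ⁰ = 0.65:
  ψ = 0.6500: g = -0.01553, g' = -0.6945 → ψ = 0.6276
  ψ = 0.6276: g = -0.00020, g' = -0.6774 → ψ = 0.6274
Converged at ψ = 0.6274.
Then V = ψ·F = 0.6274·266 = 166.9 mol/h and L = F − V = 99.1 mol/h.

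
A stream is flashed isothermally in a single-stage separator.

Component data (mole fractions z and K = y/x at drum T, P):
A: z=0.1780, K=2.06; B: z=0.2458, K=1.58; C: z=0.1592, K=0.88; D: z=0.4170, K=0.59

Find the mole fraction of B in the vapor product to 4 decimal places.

Let ψ = V/F and solve Σ zᵢ(Kᵢ−1)/(1+ψ(Kᵢ−1)) = 0.
Check two-phase: ΣzᵢKᵢ = 1.1412 > 1 and Σzᵢ/Kᵢ = 1.1297 > 1, so g(0) = 0.1412 > 0 and g(1) = -0.1297 < 0.
Newton iteration, ψ⁰ = 0.5:
  ψ = 0.5000: g = -0.00155, g' = -0.2486 → ψ = 0.4938
Converged at ψ = 0.4938.
Compositions from xᵢ = zᵢ/(1+ψ(Kᵢ−1)), yᵢ = Kᵢxᵢ:
  A: x = 0.1168, y = 0.2407
  B: x = 0.1911, y = 0.3019
  C: x = 0.1692, y = 0.1489
  D: x = 0.5229, y = 0.3085

y_B = 0.3019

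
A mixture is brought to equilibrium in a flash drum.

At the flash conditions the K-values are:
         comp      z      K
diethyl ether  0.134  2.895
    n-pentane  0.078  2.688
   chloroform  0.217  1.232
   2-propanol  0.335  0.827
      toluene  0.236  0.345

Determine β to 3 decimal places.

Rachford–Rice: g(β) = Σ zᵢ(Kᵢ−1)/(1+β(Kᵢ−1)) = 0.
Feasibility: ΣzᵢKᵢ = 1.223, Σzᵢ/Kᵢ = 1.341 — both > 1, two phases present.
Newton–Raphson from β = 0.59:
  β = 0.590: g = -0.0863, g' = -0.453 → β = 0.400
  β = 0.400: g = -0.0024, g' = -0.442 → β = 0.394
Converged at β = 0.394.

β = 0.394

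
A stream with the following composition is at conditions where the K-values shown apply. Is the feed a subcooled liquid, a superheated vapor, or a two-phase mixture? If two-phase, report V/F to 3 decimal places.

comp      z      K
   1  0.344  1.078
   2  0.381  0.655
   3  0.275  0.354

ΣzᵢKᵢ = 0.718; Σzᵢ/Kᵢ = 1.678.
Since ΣzᵢKᵢ < 1 the mixture is below its bubble point — single liquid phase.

subcooled liquid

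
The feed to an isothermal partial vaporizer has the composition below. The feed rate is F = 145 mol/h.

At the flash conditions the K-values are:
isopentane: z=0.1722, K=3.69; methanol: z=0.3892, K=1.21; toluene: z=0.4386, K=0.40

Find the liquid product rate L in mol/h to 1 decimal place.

Material balance + equilibrium reduce to Σ zᵢ(Kᵢ−1)/(1+ψ(Kᵢ−1)) = 0.
Check two-phase: ΣzᵢKᵢ = 1.2818 > 1 and Σzᵢ/Kᵢ = 1.4648 > 1, so g(0) = 0.2818 > 0 and g(1) = -0.4648 < 0.
Newton–Raphson from ψ = 0.5:
  ψ = 0.5000: g = -0.10444, g' = -0.5629 → ψ = 0.3145
  ψ = 0.3145: g = 0.00326, g' = -0.6207 → ψ = 0.3197
Converged at ψ = 0.3197.
Then V = ψ·F = 0.3197·145 = 46.4 mol/h and L = F − V = 98.6 mol/h.

L = 98.6 mol/h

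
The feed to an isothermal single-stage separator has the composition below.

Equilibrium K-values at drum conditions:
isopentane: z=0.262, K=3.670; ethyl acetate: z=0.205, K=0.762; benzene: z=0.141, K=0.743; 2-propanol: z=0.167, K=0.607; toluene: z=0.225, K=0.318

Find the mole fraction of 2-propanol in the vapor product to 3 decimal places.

Let ψ = V/F and solve Σ zᵢ(Kᵢ−1)/(1+ψ(Kᵢ−1)) = 0.
Feasibility: ΣzᵢKᵢ = 1.395, Σzᵢ/Kᵢ = 1.513 — both > 1, two phases present.
Iterate (Newton) starting at ψ = 0.33:
  ψ = 0.330: g = 0.0059, g' = -0.761 → ψ = 0.338
Converged at ψ = 0.338.
Compositions from xᵢ = zᵢ/(1+ψ(Kᵢ−1)), yᵢ = Kᵢxᵢ:
  isopentane: x = 0.138, y = 0.506
  ethyl acetate: x = 0.223, y = 0.170
  benzene: x = 0.154, y = 0.115
  2-propanol: x = 0.193, y = 0.117
  toluene: x = 0.292, y = 0.093

y_2-propanol = 0.117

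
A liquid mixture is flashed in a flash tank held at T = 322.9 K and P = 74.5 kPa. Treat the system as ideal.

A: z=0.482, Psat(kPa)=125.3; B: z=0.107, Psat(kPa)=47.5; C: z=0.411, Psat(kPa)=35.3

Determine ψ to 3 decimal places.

Raoult's law: Kᵢ = Pᵢˢᵃᵗ/P = Pᵢˢᵃᵗ/74.5.
  K_A = 125.3/74.5 = 1.68188, K_B = 47.5/74.5 = 0.63758, K_C = 35.3/74.5 = 0.47383
Material balance + equilibrium reduce to Σ zᵢ(Kᵢ−1)/(1+ψ(Kᵢ−1)) = 0.
g(0) = ΣzᵢKᵢ − 1 = 0.074 and g(1) = 1 − Σzᵢ/Kᵢ = -0.322, so a root lies in (0, 1).
Newton–Raphson from ψ = 0.5:
  ψ = 0.500: g = -0.0957, g' = -0.355 → ψ = 0.230
  ψ = 0.230: g = -0.0044, g' = -0.331 → ψ = 0.217
Converged at ψ = 0.217.

ψ = 0.217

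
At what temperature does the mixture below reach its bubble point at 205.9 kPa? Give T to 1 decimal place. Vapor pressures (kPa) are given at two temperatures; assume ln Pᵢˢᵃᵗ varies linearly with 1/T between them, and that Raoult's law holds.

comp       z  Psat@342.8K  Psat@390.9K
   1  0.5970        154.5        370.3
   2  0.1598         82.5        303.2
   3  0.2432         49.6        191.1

Bubble-point temperature: ΣzᵢPᵢˢᵃᵗ(T) = P. Interpolate ln Pᵢˢᵃᵗ = aᵢ + bᵢ/T.
  T = 342.8 K: ΣzᵢPᵢˢᵃᵗ = 117.48 kPa
  T = 390.9 K: ΣzᵢPᵢˢᵃᵗ = 316.00 kPa
  T = 366.9 K: ΣzᵢPᵢˢᵃᵗ = 198.27 kPa
  T = 378.9 K: ΣzᵢPᵢˢᵃᵗ = 251.88 kPa
  T = 372.9 K: ΣzᵢPᵢˢᵃᵗ = 223.84 kPa
  T = 369.9 K: ΣzᵢPᵢˢᵃᵗ = 210.76 kPa
  T = 368.4 K: ΣzᵢPᵢˢᵃᵗ = 204.44 kPa
Interpolating between 368.4 K and 369.9 K gives T ≈ 368.7 K.

T = 368.7 K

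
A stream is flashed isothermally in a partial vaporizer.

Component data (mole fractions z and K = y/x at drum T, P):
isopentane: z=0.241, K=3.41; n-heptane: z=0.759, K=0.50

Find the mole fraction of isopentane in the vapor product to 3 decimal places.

Let ψ = V/F and solve Σ zᵢ(Kᵢ−1)/(1+ψ(Kᵢ−1)) = 0.
Feasibility: ΣzᵢKᵢ = 1.201, Σzᵢ/Kᵢ = 1.589 — both > 1, two phases present.
Binary case is linear: z₁(K₁−1)(1+ψ(K₂−1)) + z₂(K₂−1)(1+ψ(K₁−1)) = 0
⇒ ψ = [z₁(K₁−1)+z₂(K₂−1)] / [−(K₁−1)(K₂−1)] = 0.2013/1.2050 = 0.167
Compositions from xᵢ = zᵢ/(1+ψ(Kᵢ−1)), yᵢ = Kᵢxᵢ:
  isopentane: x = 0.172, y = 0.586
  n-heptane: x = 0.828, y = 0.414

y_isopentane = 0.586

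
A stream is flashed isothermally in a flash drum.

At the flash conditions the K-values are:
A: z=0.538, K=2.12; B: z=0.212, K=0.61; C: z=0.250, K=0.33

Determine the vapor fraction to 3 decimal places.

Iterate (Newton) starting at ψ = 0.34:
  ψ = 0.340: g = 0.1242, g' = -0.585 → ψ = 0.552
  ψ = 0.552: g = 0.0011, g' = -0.593 → ψ = 0.554
Converged at ψ = 0.554.

ψ = 0.554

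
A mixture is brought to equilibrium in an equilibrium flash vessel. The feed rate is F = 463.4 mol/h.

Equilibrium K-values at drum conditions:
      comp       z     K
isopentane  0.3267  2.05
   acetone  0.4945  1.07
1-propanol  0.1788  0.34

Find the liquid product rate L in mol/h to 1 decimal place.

Material balance + equilibrium reduce to Σ zᵢ(Kᵢ−1)/(1+β(Kᵢ−1)) = 0.
Check two-phase: ΣzᵢKᵢ = 1.2596 > 1 and Σzᵢ/Kᵢ = 1.1474 > 1, so g(0) = 0.2596 > 0 and g(1) = -0.1474 < 0.
Newton–Raphson from β = 0.59:
  β = 0.5900: g = 0.05179, g' = -0.3485 → β = 0.7386
  β = 0.7386: g = -0.00415, g' = -0.4130 → β = 0.7286
  β = 0.7286: g = -0.00003, g' = -0.4068 → β = 0.7285
Converged at β = 0.7285.
Then V = β·F = 0.7285·463.4 = 337.6 mol/h and L = F − V = 125.8 mol/h.

L = 125.8 mol/h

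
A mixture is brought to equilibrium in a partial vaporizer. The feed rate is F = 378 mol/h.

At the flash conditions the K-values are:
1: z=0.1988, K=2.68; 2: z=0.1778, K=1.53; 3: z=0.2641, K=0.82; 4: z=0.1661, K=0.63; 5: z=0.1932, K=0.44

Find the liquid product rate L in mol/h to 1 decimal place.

Material balance + equilibrium reduce to Σ zᵢ(Kᵢ−1)/(1+V/F(Kᵢ−1)) = 0.
Feasibility: ΣzᵢKᵢ = 1.2110, Σzᵢ/Kᵢ = 1.2152 — both > 1, two phases present.
Newton iteration, V/F⁰ = 0.65:
  V/F = 0.6500: g = -0.07513, g' = -0.3560 → V/F = 0.4390
  V/F = 0.4390: g = 0.00023, g' = -0.3678 → V/F = 0.4396
Converged at V/F = 0.4396.
Then V = V/F·F = 0.4396·378 = 166.2 mol/h and L = F − V = 211.8 mol/h.

L = 211.8 mol/h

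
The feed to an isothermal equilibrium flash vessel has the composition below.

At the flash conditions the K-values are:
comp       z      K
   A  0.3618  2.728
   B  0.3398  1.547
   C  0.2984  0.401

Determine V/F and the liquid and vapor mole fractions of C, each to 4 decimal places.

Newton iteration, V/F⁰ = 0.5:
  V/F = 0.5000: g = 0.22619, g' = -0.5918 → V/F = 0.8822
  V/F = 0.8822: g = -0.00602, g' = -0.6973 → V/F = 0.8736
  V/F = 0.8736: g = -0.00004, g' = -0.6892 → V/F = 0.8735
Converged at V/F = 0.8735.
Compositions from xᵢ = zᵢ/(1+V/F(Kᵢ−1)), yᵢ = Kᵢxᵢ:
  A: x = 0.1442, y = 0.3933
  B: x = 0.2299, y = 0.3557
  C: x = 0.6259, y = 0.2510

V/F = 0.8735, x_C = 0.6259, y_C = 0.2510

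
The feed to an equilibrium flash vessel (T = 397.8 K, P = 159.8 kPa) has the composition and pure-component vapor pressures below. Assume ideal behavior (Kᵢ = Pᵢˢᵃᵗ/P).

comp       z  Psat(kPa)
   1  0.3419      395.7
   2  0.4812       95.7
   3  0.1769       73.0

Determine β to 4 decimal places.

β = 0.3297

Raoult's law: Kᵢ = Pᵢˢᵃᵗ/P = Pᵢˢᵃᵗ/159.8.
  K_1 = 395.7/159.8 = 2.476220, K_2 = 95.7/159.8 = 0.598874, K_3 = 73.0/159.8 = 0.456821
Rachford–Rice: g(β) = Σ zᵢ(Kᵢ−1)/(1+β(Kᵢ−1)) = 0.
Feasibility: ΣzᵢKᵢ = 1.2156, Σzᵢ/Kᵢ = 1.3288 — both > 1, two phases present.
Newton iteration, β⁰ = 0.33:
  β = 0.3300: g = -0.00016, g' = -0.5172 → β = 0.3297
Converged at β = 0.3297.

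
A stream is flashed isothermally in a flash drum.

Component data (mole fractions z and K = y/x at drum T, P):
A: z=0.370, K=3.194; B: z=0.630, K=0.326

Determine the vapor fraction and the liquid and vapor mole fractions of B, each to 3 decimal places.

ψ = 0.262, x_B = 0.765, y_B = 0.249

Rachford–Rice: g(ψ) = Σ zᵢ(Kᵢ−1)/(1+ψ(Kᵢ−1)) = 0.
Feasibility: ΣzᵢKᵢ = 1.387, Σzᵢ/Kᵢ = 2.048 — both > 1, two phases present.
Newton iteration, ψ⁰ = 0.5:
  ψ = 0.500: g = -0.2533, g' = -1.056 → ψ = 0.260
  ψ = 0.260: g = 0.0019, g' = -1.143 → ψ = 0.262
Converged at ψ = 0.262.
Compositions from xᵢ = zᵢ/(1+ψ(Kᵢ−1)), yᵢ = Kᵢxᵢ:
  A: x = 0.235, y = 0.751
  B: x = 0.765, y = 0.249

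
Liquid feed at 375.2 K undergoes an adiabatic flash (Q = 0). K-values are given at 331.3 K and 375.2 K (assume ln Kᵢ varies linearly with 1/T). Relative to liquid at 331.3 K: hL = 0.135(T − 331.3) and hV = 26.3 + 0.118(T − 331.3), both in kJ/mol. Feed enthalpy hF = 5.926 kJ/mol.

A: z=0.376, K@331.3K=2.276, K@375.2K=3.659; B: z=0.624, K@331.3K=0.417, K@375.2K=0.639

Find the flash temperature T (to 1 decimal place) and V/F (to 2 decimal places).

Adiabatic flash: solve Rachford–Rice at each trial T, then check hF = ψ·hV(T) + (1−ψ)·hL(T).
  T = 331.3 K: K = (2.276, 0.417), RR gives ψ = 0.156, H_out = 4.100 kJ/mol
  T = 375.2 K: K = (3.659, 0.639), RR gives ψ = 0.807, H_out = 26.545 kJ/mol
  T = 353.2 K: K = (2.927, 0.523), RR gives ψ = 0.464, H_out = 14.992 kJ/mol
  T = 342.2 K: K = (2.590, 0.468), RR gives ψ = 0.315, H_out = 9.693 kJ/mol
  T = 336.8 K: K = (2.432, 0.443), RR gives ψ = 0.239, H_out = 7.000 kJ/mol
  T = 334.1 K: K = (2.355, 0.430), RR gives ψ = 0.199, H_out = 5.602 kJ/mol
  T = 335.5 K: K = (2.395, 0.436), RR gives ψ = 0.220, H_out = 6.332 kJ/mol
Linear interpolation between T = 334.1 (H_out = 5.602) and T = 335.5 (H_out = 6.332) on hF = 5.926 gives T ≈ 334.7 K, at which ψ = 0.21.

T = 334.7 K, V/F = 0.21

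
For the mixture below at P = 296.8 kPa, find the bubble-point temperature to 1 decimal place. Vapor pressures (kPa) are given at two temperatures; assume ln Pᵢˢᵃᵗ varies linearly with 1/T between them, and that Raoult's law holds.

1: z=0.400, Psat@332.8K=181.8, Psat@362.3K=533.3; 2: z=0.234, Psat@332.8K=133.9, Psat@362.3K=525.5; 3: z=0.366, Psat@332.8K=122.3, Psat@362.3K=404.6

Bubble-point temperature: ΣzᵢPᵢˢᵃᵗ(T) = P. Interpolate ln Pᵢˢᵃᵗ = aᵢ + bᵢ/T.
  T = 332.8 K: ΣzᵢPᵢˢᵃᵗ = 148.81 kPa
  T = 362.3 K: ΣzᵢPᵢˢᵃᵗ = 484.37 kPa
  T = 347.6 K: ΣzᵢPᵢˢᵃᵗ = 275.38 kPa
  T = 355.0 K: ΣzᵢPᵢˢᵃᵗ = 367.93 kPa
  T = 351.3 K: ΣzᵢPᵢˢᵃᵗ = 318.76 kPa
  T = 349.5 K: ΣzᵢPᵢˢᵃᵗ = 296.98 kPa
Interpolating between 347.6 K and 349.5 K gives T ≈ 349.5 K.

T = 349.5 K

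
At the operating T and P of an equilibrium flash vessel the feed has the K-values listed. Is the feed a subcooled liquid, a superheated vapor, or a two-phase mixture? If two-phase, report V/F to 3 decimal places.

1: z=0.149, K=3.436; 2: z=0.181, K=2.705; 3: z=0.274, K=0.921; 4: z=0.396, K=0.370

ΣzᵢKᵢ = 1.400; Σzᵢ/Kᵢ = 1.478.
Both exceed 1, so a two-phase solution exists.
Material balance + equilibrium reduce to Σ zᵢ(Kᵢ−1)/(1+ψ(Kᵢ−1)) = 0.
Newton–Raphson from ψ = 0.5:
  ψ = 0.500: g = -0.0565, g' = -0.670 → ψ = 0.416
  ψ = 0.416: g = 0.0006, g' = -0.689 → ψ = 0.417
Converged at ψ = 0.417.

two-phase, V/F = 0.417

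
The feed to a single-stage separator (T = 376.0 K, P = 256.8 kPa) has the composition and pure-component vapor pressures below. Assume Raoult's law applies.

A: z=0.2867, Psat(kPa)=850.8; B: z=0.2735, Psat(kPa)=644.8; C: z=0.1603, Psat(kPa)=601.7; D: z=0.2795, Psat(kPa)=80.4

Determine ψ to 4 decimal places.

Raoult's law: Kᵢ = Pᵢˢᵃᵗ/P = Pᵢˢᵃᵗ/256.8.
  K_A = 850.8/256.8 = 3.313084, K_B = 644.8/256.8 = 2.510903, K_C = 601.7/256.8 = 2.343069, K_D = 80.4/256.8 = 0.313084
Rachford–Rice: g(ψ) = Σ zᵢ(Kᵢ−1)/(1+ψ(Kᵢ−1)) = 0.
Check two-phase: ΣzᵢKᵢ = 2.0997 > 1 and Σzᵢ/Kᵢ = 1.1566 > 1, so g(0) = 1.0997 > 0 and g(1) = -0.1566 < 0.
Iterate (Newton) starting at ψ = 0.5:
  ψ = 0.5000: g = 0.37928, g' = -0.9419 → ψ = 0.9027
  ψ = 0.9027: g = -0.01845, g' = -1.2453 → ψ = 0.8879
  ψ = 0.8879: g = -0.00030, g' = -1.2051 → ψ = 0.8876
Converged at ψ = 0.8876.

ψ = 0.8876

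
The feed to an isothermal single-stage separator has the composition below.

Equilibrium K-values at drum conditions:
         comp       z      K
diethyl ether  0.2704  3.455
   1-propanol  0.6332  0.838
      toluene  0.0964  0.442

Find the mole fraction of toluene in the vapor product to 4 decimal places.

Material balance + equilibrium reduce to Σ zᵢ(Kᵢ−1)/(1+ψ(Kᵢ−1)) = 0.
Check two-phase: ΣzᵢKᵢ = 1.5075 > 1 and Σzᵢ/Kᵢ = 1.0520 > 1, so g(0) = 0.5075 > 0 and g(1) = -0.0520 < 0.
Newton iteration, ψ⁰ = 0.5:
  ψ = 0.5000: g = 0.11179, g' = -0.4059 → ψ = 0.7754
  ψ = 0.7754: g = 0.01648, g' = -0.3083 → ψ = 0.8289
  ψ = 0.8289: g = 0.00016, g' = -0.3030 → ψ = 0.8294
Converged at ψ = 0.8294.
Compositions from xᵢ = zᵢ/(1+ψ(Kᵢ−1)), yᵢ = Kᵢxᵢ:
  diethyl ether: x = 0.0891, y = 0.3077
  1-propanol: x = 0.7315, y = 0.6130
  toluene: x = 0.1795, y = 0.0793

y_toluene = 0.0793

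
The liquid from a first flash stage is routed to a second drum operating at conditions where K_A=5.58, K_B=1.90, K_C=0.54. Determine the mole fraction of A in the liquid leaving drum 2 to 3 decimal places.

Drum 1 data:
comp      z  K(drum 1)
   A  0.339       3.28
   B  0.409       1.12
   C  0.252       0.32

x_A (drum 2) = 0.030

Drum 1:
Material balance + equilibrium reduce to Σ zᵢ(Kᵢ−1)/(1+ψ₁(Kᵢ−1)) = 0.
Feasibility: ΣzᵢKᵢ = 1.651, Σzᵢ/Kᵢ = 1.256 — both > 1, two phases present.
Iterate (Newton) starting at ψ₁ = 0.38:
  ψ₁ = 0.380: g = 0.2300, g' = -0.723 → ψ₁ = 0.698
  ψ₁ = 0.698: g = 0.0173, g' = -0.690 → ψ₁ = 0.723
Converged at ψ₁ = 0.723.
Drum-1 compositions:
  A: x = 0.128, y = 0.420
  B: x = 0.376, y = 0.422
  C: x = 0.496, y = 0.159
Drum-2 feed = drum-1 liquid: z₂ = (0.1280, 0.3764, 0.4956).
Drum 2:
Newton–Raphson from ψ₂ = 0.5:
  ψ₂ = 0.500: g = 0.1157, g' = -0.570 → ψ₂ = 0.703
  ψ₂ = 0.703: g = 0.0094, g' = -0.494 → ψ₂ = 0.722
Converged at ψ₂ = 0.722.
  A: x = 0.030, y = 0.166
  B: x = 0.228, y = 0.433
  C: x = 0.742, y = 0.401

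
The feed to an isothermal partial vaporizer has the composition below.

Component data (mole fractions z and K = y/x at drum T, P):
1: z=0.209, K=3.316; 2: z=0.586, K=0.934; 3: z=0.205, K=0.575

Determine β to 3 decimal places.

Material balance + equilibrium reduce to Σ zᵢ(Kᵢ−1)/(1+β(Kᵢ−1)) = 0.
g(0) = ΣzᵢKᵢ − 1 = 0.358 and g(1) = 1 − Σzᵢ/Kᵢ = -0.047, so a root lies in (0, 1).
Newton iteration, β⁰ = 0.5:
  β = 0.500: g = 0.0737, g' = -0.303 → β = 0.743
  β = 0.743: g = 0.0099, g' = -0.233 → β = 0.785
  β = 0.785: g = 0.0001, g' = -0.227 → β = 0.786
Converged at β = 0.786.

β = 0.786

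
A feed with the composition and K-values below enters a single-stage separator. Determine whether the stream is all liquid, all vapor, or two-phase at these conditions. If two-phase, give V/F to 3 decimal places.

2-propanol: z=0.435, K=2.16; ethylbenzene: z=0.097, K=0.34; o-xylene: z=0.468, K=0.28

two-phase, V/F = 0.126

ΣzᵢKᵢ = 1.104; Σzᵢ/Kᵢ = 2.158.
Both exceed 1, so a two-phase solution exists.
Material balance + equilibrium reduce to Σ zᵢ(Kᵢ−1)/(1+ψ(Kᵢ−1)) = 0.
Newton iteration, ψ⁰ = 0.47:
  ψ = 0.470: g = -0.2756, g' = -0.888 → ψ = 0.160
  ψ = 0.160: g = -0.0266, g' = -0.779 → ψ = 0.126
Converged at ψ = 0.126.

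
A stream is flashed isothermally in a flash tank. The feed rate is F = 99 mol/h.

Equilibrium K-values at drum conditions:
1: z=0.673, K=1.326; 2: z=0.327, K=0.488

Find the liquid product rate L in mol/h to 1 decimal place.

L = 68.2 mol/h

Material balance + equilibrium reduce to Σ zᵢ(Kᵢ−1)/(1+V/F(Kᵢ−1)) = 0.
g(0) = ΣzᵢKᵢ − 1 = 0.052 and g(1) = 1 − Σzᵢ/Kᵢ = -0.178, so a root lies in (0, 1).
Binary case is linear: z₁(K₁−1)(1+V/F(K₂−1)) + z₂(K₂−1)(1+V/F(K₁−1)) = 0
⇒ V/F = [z₁(K₁−1)+z₂(K₂−1)] / [−(K₁−1)(K₂−1)] = 0.0520/0.1669 = 0.311
Then V = V/F·F = 0.3114·99 = 30.8 mol/h and L = F − V = 68.2 mol/h.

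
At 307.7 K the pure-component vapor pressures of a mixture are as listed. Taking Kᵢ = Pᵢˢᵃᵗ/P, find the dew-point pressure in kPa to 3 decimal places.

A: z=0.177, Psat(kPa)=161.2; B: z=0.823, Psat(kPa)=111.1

Pdew = 117.567 kPa

At the dew point ψ → 1, so Σzᵢ/Kᵢ = 1 with Kᵢ = Pᵢˢᵃᵗ/P ⇒ 1/P = Σzᵢ/Pᵢˢᵃᵗ.
1/P = 0.177/161.2 + 0.823/111.1 = 0.008506 ⇒ P = 117.567 kPa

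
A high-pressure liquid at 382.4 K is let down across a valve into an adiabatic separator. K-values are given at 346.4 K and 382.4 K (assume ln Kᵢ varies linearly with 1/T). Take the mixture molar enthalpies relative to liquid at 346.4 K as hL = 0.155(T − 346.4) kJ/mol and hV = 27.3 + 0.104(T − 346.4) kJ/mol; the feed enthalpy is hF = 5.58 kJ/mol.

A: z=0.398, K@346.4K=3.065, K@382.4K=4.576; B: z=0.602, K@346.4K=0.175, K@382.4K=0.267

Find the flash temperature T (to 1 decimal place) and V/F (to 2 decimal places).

T = 347.5 K, V/F = 0.20

Adiabatic flash: solve Rachford–Rice at each trial T, then check hF = ψ·hV(T) + (1−ψ)·hL(T).
  T = 346.4 K: K = (3.065, 0.175), RR gives ψ = 0.191, H_out = 5.212 kJ/mol
  T = 382.4 K: K = (4.576, 0.267), RR gives ψ = 0.375, H_out = 15.120 kJ/mol
  T = 364.4 K: K = (3.782, 0.218), RR gives ψ = 0.293, H_out = 10.516 kJ/mol
  T = 355.4 K: K = (3.414, 0.196), RR gives ψ = 0.246, H_out = 7.989 kJ/mol
  T = 350.9 K: K = (3.237, 0.185), RR gives ψ = 0.219, H_out = 6.638 kJ/mol
  T = 348.6 K: K = (3.148, 0.180), RR gives ψ = 0.205, H_out = 5.919 kJ/mol
Linear interpolation between T = 346.4 (H_out = 5.212) and T = 348.6 (H_out = 5.919) on hF = 5.58 gives T ≈ 347.5 K, at which ψ = 0.20.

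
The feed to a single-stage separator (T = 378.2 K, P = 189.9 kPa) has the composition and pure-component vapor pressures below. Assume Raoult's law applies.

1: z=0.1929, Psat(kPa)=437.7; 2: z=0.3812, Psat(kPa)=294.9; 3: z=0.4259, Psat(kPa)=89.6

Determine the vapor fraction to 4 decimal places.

Raoult's law: Kᵢ = Pᵢˢᵃᵗ/P = Pᵢˢᵃᵗ/189.9.
  K_1 = 437.7/189.9 = 2.304897, K_2 = 294.9/189.9 = 1.552923, K_3 = 89.6/189.9 = 0.471827
Material balance + equilibrium reduce to Σ zᵢ(Kᵢ−1)/(1+ψ(Kᵢ−1)) = 0.
g(0) = ΣzᵢKᵢ − 1 = 0.2375 and g(1) = 1 − Σzᵢ/Kᵢ = -0.2318, so a root lies in (0, 1).
Newton–Raphson from ψ = 0.65:
  ψ = 0.6500: g = -0.05131, g' = -0.4347 → ψ = 0.5320
  ψ = 0.5320: g = -0.00141, g' = -0.4138 → ψ = 0.5286
Converged at ψ = 0.5286.

ψ = 0.5286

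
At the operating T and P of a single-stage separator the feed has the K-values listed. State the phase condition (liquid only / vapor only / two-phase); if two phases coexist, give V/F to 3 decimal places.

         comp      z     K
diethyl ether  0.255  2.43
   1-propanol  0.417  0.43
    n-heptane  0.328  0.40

liquid only

ΣzᵢKᵢ = 0.930; Σzᵢ/Kᵢ = 1.895.
Since ΣzᵢKᵢ < 1 the mixture is below its bubble point — single liquid phase.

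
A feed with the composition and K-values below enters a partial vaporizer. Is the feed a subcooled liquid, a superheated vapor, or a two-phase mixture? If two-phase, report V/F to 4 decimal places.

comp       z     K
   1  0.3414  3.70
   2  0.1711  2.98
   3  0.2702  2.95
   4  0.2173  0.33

ΣzᵢKᵢ = 2.6419; Σzᵢ/Kᵢ = 0.8998.
Since Σzᵢ/Kᵢ < 1 the mixture is above its dew point — single vapor phase.

superheated vapor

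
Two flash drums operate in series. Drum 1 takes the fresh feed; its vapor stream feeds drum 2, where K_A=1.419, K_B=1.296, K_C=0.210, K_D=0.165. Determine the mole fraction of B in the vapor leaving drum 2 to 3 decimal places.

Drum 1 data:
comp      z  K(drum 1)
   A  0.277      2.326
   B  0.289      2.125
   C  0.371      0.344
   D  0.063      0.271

Drum 1:
Iterate (Newton) starting at ψ₁ = 0.44:
  ψ₁ = 0.440: g = 0.0397, g' = -0.746 → ψ₁ = 0.493
Converged at ψ₁ = 0.493.
Drum-1 compositions:
  A: x = 0.168, y = 0.390
  B: x = 0.186, y = 0.395
  C: x = 0.548, y = 0.189
  D: x = 0.098, y = 0.027
Drum-2 feed = drum-1 vapor: z₂ = (0.3897, 0.3951, 0.1886, 0.0266).
Drum 2:
Rachford–Rice: g(ψ₂) = Σ zᵢ(Kᵢ−1)/(1+ψ₂(Kᵢ−1)) = 0.
g(0) = ΣzᵢKᵢ − 1 = 0.109 and g(1) = 1 − Σzᵢ/Kᵢ = -0.639, so a root lies in (0, 1).
Newton iteration, ψ₂⁰ = 0.53:
  ψ₂ = 0.530: g = -0.0615, g' = -0.480 → ψ₂ = 0.402
  ψ₂ = 0.402: g = -0.0075, g' = -0.372 → ψ₂ = 0.382
  ψ₂ = 0.382: g = -0.0001, g' = -0.360 → ψ₂ = 0.381
Converged at ψ₂ = 0.381.
  A: x = 0.336, y = 0.477
  B: x = 0.355, y = 0.460
  C: x = 0.270, y = 0.057
  D: x = 0.039, y = 0.006

y_B (drum 2) = 0.460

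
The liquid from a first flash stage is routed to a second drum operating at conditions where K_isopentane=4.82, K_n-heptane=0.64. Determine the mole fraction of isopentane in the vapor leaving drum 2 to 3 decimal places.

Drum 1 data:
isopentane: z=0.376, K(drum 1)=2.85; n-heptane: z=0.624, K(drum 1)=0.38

y_isopentane (drum 2) = 0.415

Drum 1:
Material balance + equilibrium reduce to Σ zᵢ(Kᵢ−1)/(1+ψ₁(Kᵢ−1)) = 0.
g(0) = ΣzᵢKᵢ − 1 = 0.309 and g(1) = 1 − Σzᵢ/Kᵢ = -0.774, so a root lies in (0, 1).
Iterate (Newton) starting at ψ₁ = 0.49:
  ψ₁ = 0.490: g = -0.1908, g' = -0.849 → ψ₁ = 0.265
  ψ₁ = 0.265: g = 0.0036, g' = -0.923 → ψ₁ = 0.269
Converged at ψ₁ = 0.269.
Drum-1 compositions:
  isopentane: x = 0.251, y = 0.715
  n-heptane: x = 0.749, y = 0.285
Drum-2 feed = drum-1 liquid: z₂ = (0.2510, 0.7490).
Drum 2:
Let ψ₂ = V/F and solve Σ zᵢ(Kᵢ−1)/(1+ψ₂(Kᵢ−1)) = 0.
Feasibility: ΣzᵢKᵢ = 1.689, Σzᵢ/Kᵢ = 1.222 — both > 1, two phases present.
Binary case is linear: z₁(K₁−1)(1+ψ₂(K₂−1)) + z₂(K₂−1)(1+ψ₂(K₁−1)) = 0
⇒ ψ₂ = [z₁(K₁−1)+z₂(K₂−1)] / [−(K₁−1)(K₂−1)] = 0.6892/1.3752 = 0.501
  isopentane: x = 0.086, y = 0.415
  n-heptane: x = 0.914, y = 0.585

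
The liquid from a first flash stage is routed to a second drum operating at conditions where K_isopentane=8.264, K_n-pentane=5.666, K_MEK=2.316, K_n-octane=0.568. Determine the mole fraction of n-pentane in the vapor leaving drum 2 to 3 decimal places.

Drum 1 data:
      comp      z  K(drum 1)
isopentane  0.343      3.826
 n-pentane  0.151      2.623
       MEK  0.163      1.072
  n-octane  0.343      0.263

Drum 1:
Rachford–Rice: g(ψ₁) = Σ zᵢ(Kᵢ−1)/(1+ψ₁(Kᵢ−1)) = 0.
Check two-phase: ΣzᵢKᵢ = 1.973 > 1 and Σzᵢ/Kᵢ = 1.603 > 1, so g(0) = 0.973 > 0 and g(1) = -0.603 < 0.
Iterate (Newton) starting at ψ₁ = 0.5:
  ψ₁ = 0.500: g = 0.1480, g' = -1.060 → ψ₁ = 0.640
  ψ₁ = 0.640: g = -0.0016, g' = -1.111 → ψ₁ = 0.638
Converged at ψ₁ = 0.638.
Drum-1 compositions:
  isopentane: x = 0.122, y = 0.468
  n-pentane: x = 0.074, y = 0.195
  MEK: x = 0.156, y = 0.167
  n-octane: x = 0.648, y = 0.170
Drum-2 feed = drum-1 liquid: z₂ = (0.1223, 0.0742, 0.1558, 0.6477).
Drum 2:
Material balance + equilibrium reduce to Σ zᵢ(Kᵢ−1)/(1+ψ₂(Kᵢ−1)) = 0.
Check two-phase: ΣzᵢKᵢ = 2.160 > 1 and Σzᵢ/Kᵢ = 1.235 > 1, so g(0) = 1.160 > 0 and g(1) = -0.235 < 0.
Iterate (Newton) starting at ψ₂ = 0.5:
  ψ₂ = 0.500: g = 0.0625, g' = -0.741 → ψ₂ = 0.584
  ψ₂ = 0.584: g = 0.0040, g' = -0.653 → ψ₂ = 0.590
Converged at ψ₂ = 0.590.
  isopentane: x = 0.023, y = 0.191
  n-pentane: x = 0.020, y = 0.112
  MEK: x = 0.088, y = 0.203
  n-octane: x = 0.869, y = 0.494

y_n-pentane (drum 2) = 0.112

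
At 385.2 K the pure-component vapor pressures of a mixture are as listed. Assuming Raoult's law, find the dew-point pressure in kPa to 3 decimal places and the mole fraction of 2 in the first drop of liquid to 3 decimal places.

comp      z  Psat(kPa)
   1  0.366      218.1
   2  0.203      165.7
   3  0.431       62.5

Pdew = 102.049 kPa, x_2 = 0.125

At the dew point ψ → 1, so Σzᵢ/Kᵢ = 1 with Kᵢ = Pᵢˢᵃᵗ/P ⇒ 1/P = Σzᵢ/Pᵢˢᵃᵗ.
1/P = 0.366/218.1 + 0.203/165.7 + 0.431/62.5 = 0.009799 ⇒ P = 102.049 kPa
xᵢ = zᵢP/Pᵢˢᵃᵗ ⇒ x_2 = 0.203·102.049/165.7 = 0.125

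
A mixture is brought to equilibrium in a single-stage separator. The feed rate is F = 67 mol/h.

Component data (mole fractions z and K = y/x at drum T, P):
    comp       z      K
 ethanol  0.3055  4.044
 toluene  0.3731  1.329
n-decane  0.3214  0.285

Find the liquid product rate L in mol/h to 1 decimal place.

L = 24.6 mol/h

Rachford–Rice: g(β) = Σ zᵢ(Kᵢ−1)/(1+β(Kᵢ−1)) = 0.
Check two-phase: ΣzᵢKᵢ = 1.8229 > 1 and Σzᵢ/Kᵢ = 1.4840 > 1, so g(0) = 0.8229 > 0 and g(1) = -0.4840 < 0.
Newton iteration, β⁰ = 0.31:
  β = 0.3100: g = 0.29460, g' = -1.0538 → β = 0.5896
  β = 0.5896: g = 0.03831, g' = -0.8818 → β = 0.6330
  β = 0.6330: g = -0.00048, g' = -0.9064 → β = 0.6325
Converged at β = 0.6325.
Then V = β·F = 0.6325·67 = 42.4 mol/h and L = F − V = 24.6 mol/h.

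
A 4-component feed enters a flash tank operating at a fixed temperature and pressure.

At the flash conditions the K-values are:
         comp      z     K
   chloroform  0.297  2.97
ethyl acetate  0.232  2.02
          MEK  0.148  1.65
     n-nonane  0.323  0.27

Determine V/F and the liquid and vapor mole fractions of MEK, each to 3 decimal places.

Rachford–Rice: g(V/F) = Σ zᵢ(Kᵢ−1)/(1+V/F(Kᵢ−1)) = 0.
Feasibility: ΣzᵢKᵢ = 1.682, Σzᵢ/Kᵢ = 1.501 — both > 1, two phases present.
Newton iteration, V/F⁰ = 0.62:
  V/F = 0.620: g = 0.0462, g' = -0.930 → V/F = 0.670
  V/F = 0.670: g = -0.0014, g' = -0.989 → V/F = 0.668
Converged at V/F = 0.668.
Compositions from xᵢ = zᵢ/(1+V/F(Kᵢ−1)), yᵢ = Kᵢxᵢ:
  chloroform: x = 0.128, y = 0.381
  ethyl acetate: x = 0.138, y = 0.279
  MEK: x = 0.103, y = 0.170
  n-nonane: x = 0.631, y = 0.170

V/F = 0.668, x_MEK = 0.103, y_MEK = 0.170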